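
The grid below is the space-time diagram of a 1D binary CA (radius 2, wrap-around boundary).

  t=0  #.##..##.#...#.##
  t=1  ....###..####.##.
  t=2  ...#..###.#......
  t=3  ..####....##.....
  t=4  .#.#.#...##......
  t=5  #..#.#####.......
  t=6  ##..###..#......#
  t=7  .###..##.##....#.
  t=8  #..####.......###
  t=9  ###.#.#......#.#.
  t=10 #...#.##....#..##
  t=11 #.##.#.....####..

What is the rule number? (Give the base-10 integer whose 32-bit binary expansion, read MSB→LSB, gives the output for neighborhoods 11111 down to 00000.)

  [31] ##### => .  t=5,i=7
  [30] ####. => .  t=1,i=11
  [29] ###.# => .  t=0,i=0
  [28] ###.. => #  t=1,i=6
  [27] ##.## => .  t=0,i=1
  [26] ##.#. => .  t=0,i=8
  [25] ##..# => #  t=0,i=4
  [24] ##... => .  t=1,i=16
  [23] #.### => #  t=0,i=15
  [22] #.##. => .  t=0,i=2
  [21] #.#.# => #  t=4,i=3
  [20] #.#.. => #  t=0,i=9
  [19] #..## => #  t=0,i=5
  [18] #..#. => .  t=5,i=2
  [17] #...# => #  t=0,i=11
  [16] #.... => .  t=1,i=0
  [15] .#### => #  t=1,i=10
  [14] .###. => .  t=0,i=16
  [13] .##.# => .  t=0,i=7
  [12] .##.. => .  t=0,i=3
  [11] .#.## => #  t=0,i=14
  [10] .#.#. => .  t=4,i=2
  [9] .#..# => #  t=2,i=4
  [8] .#... => #  t=0,i=10
  [7] ..### => .  t=1,i=4
  [6] ..##. => #  t=0,i=6
  [5] ..#.# => .  t=0,i=13
  [4] ..#.. => #  t=2,i=3
  [3] ...## => #  t=1,i=3
  [2] ...#. => #  t=0,i=12
  [1] ....# => .  t=1,i=2
  [0] ..... => .  t=1,i=1
  bits 00010010101110101000101101011100 = 314215260

314215260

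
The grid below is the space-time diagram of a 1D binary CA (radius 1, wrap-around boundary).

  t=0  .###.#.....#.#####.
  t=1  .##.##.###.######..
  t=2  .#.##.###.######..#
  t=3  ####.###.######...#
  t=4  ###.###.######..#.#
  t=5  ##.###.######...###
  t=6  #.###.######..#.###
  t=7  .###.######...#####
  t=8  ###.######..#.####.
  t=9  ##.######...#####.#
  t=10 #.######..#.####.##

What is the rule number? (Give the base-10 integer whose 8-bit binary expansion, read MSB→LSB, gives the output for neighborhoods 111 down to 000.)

  nb ###: next=#  (t=0,i=2, bit7=1)
  nb ##.: next=.  (t=0,i=3, bit6=0)
  nb #.#: next=#  (t=0,i=4, bit5=1)
  nb #..: next=.  (t=0,i=6, bit4=0)
  nb .##: next=#  (t=0,i=1, bit3=1)
  nb .#.: next=#  (t=0,i=5, bit2=1)
  nb ..#: next=.  (t=0,i=0, bit1=0)
  nb ...: next=#  (t=0,i=7, bit0=1)
  bits 10101101 = 173

173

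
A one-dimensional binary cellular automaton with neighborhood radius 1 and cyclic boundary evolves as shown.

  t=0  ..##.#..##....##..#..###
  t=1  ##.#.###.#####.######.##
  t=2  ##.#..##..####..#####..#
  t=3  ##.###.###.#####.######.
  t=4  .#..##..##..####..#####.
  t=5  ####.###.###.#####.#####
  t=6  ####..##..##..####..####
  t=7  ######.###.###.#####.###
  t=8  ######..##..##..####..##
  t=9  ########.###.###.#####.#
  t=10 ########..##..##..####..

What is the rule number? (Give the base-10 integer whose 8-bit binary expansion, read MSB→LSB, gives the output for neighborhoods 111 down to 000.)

  [7] ### => #  t=0,i=22
  [6] ##. => #  t=0,i=3
  [5] #.# => .  t=0,i=4
  [4] #.. => #  t=0,i=0
  [3] .## => .  t=0,i=2
  [2] .#. => #  t=0,i=5
  [1] ..# => #  t=0,i=1
  [0] ... => #  t=0,i=11
  bits 11010111 = 215

215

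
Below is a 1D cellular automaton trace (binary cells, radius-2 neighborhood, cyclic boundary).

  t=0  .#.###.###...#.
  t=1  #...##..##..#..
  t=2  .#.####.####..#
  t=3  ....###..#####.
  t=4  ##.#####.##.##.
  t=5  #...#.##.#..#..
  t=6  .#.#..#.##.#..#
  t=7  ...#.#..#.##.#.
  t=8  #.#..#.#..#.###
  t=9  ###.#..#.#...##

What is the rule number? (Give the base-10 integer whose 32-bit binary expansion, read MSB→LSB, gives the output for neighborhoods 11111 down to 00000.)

1985335757

  #####|.  b31=0 t=3,i=11
  ####.|#  b30=1 t=2,i=5
  ###.#|#  b29=1 t=0,i=5
  ###..|#  b28=1 t=0,i=9
  ##.##|.  b27=0 t=0,i=6
  ##.#.|#  b26=1 t=5,i=8
  ##..#|#  b25=1 t=1,i=6
  ##...|.  b24=0 t=0,i=10
  #.###|.  b23=0 t=0,i=3
  #.##.|#  b22=1 t=4,i=0
  #.#.#|.  b21=0 t=2,i=1
  #.#..|#  b20=1 t=5,i=9
  #..##|.  b19=0 t=1,i=7
  #..#.|#  b18=1 t=0,i=0
  #...#|.  b17=0 t=0,i=11
  #....|#  b16=1 t=3,i=0
  .####|#  b15=1 t=2,i=4
  .###.|#  b14=1 t=0,i=4
  .##.#|.  b13=0 t=4,i=1
  .##..|#  b12=1 t=1,i=5
  .#.##|.  b11=0 t=0,i=2
  .#.#.|.  b10=0 t=2,i=0
  .#..#|.  b9=0 t=0,i=14
  .#...|#  b8=1 t=1,i=1
  ..###|#  b7=1 t=3,i=4
  ..##.|#  b6=1 t=1,i=4
  ..#.#|.  b5=0 t=0,i=1
  ..#..|.  b4=0 t=0,i=13
  ...##|#  b3=1 t=1,i=3
  ...#.|#  b2=1 t=0,i=12
  ....#|.  b1=0 t=3,i=2
  .....|#  b0=1 t=3,i=1
  bits 01110110010101011101000111001101 = 1985335757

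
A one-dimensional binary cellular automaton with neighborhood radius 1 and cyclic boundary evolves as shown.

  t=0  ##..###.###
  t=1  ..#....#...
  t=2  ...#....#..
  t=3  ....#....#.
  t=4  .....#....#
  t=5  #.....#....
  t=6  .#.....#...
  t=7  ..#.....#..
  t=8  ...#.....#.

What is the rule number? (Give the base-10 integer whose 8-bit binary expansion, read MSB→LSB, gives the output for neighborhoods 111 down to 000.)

48

  ### -> .   bit 7 = 0  t=0,i=0
  ##. -> .   bit 6 = 0  t=0,i=1
  #.# -> #   bit 5 = 1  t=0,i=7
  #.. -> #   bit 4 = 1  t=0,i=2
  .## -> .   bit 3 = 0  t=0,i=4
  .#. -> .   bit 2 = 0  t=1,i=2
  ..# -> .   bit 1 = 0  t=0,i=3
  ... -> .   bit 0 = 0  t=1,i=0
  bits 00110000 = 48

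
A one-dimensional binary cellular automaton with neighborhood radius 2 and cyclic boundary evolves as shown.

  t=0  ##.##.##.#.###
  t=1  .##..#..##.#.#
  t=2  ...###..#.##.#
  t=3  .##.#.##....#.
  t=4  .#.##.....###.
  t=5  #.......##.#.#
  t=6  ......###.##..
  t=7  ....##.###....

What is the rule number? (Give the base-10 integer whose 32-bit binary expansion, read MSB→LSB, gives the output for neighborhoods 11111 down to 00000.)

2930131038

  nb #####: next=#  (t=0,i=13, bit31=1)
  nb ####.: next=.  (t=0,i=0, bit30=0)
  nb ###.#: next=#  (t=0,i=1, bit29=1)
  nb ###..: next=.  (t=2,i=5, bit28=0)
  nb ##.##: next=#  (t=0,i=2, bit27=1)
  nb ##.#.: next=#  (t=0,i=8, bit26=1)
  nb ##..#: next=#  (t=1,i=3, bit25=1)
  nb ##...: next=.  (t=3,i=8, bit24=0)
  nb #.###: next=#  (t=0,i=11, bit23=1)
  nb #.##.: next=.  (t=0,i=3, bit22=0)
  nb #.#.#: next=#  (t=0,i=9, bit21=1)
  nb #.#..: next=.  (t=2,i=13, bit20=0)
  nb #..##: next=.  (t=1,i=7, bit19=0)
  nb #..#.: next=#  (t=1,i=4, bit18=1)
  nb #...#: next=#  (t=2,i=1, bit17=1)
  nb #....: next=.  (t=3,i=9, bit16=0)
  nb .####: next=.  (t=0,i=12, bit15=0)
  nb .###.: next=#  (t=2,i=4, bit14=1)
  nb .##.#: next=.  (t=0,i=4, bit13=0)
  nb .##..: next=.  (t=1,i=2, bit12=0)
  nb .#.##: next=.  (t=0,i=10, bit11=0)
  nb .#.#.: next=.  (t=1,i=12, bit10=0)
  nb .#..#: next=.  (t=1,i=6, bit9=0)
  nb .#...: next=.  (t=2,i=0, bit8=0)
  nb ..###: next=.  (t=2,i=3, bit7=0)
  nb ..##.: next=#  (t=1,i=8, bit6=1)
  nb ..#.#: next=.  (t=2,i=8, bit5=0)
  nb ..#..: next=#  (t=1,i=5, bit4=1)
  nb ...##: next=#  (t=2,i=2, bit3=1)
  nb ...#.: next=#  (t=3,i=11, bit2=1)
  nb ....#: next=#  (t=3,i=10, bit1=1)
  nb .....: next=.  (t=4,i=7, bit0=0)
  bits 10101110101001100100000001011110 = 2930131038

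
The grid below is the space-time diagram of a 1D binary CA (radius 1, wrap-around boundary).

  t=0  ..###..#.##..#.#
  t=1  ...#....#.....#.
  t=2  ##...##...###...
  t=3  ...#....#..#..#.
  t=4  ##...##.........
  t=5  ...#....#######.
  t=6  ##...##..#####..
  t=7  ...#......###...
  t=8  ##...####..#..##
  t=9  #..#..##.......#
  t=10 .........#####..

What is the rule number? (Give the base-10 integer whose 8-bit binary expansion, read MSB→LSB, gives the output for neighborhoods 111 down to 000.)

161

  nb ###: next=#  (t=0,i=3, bit7=1)
  nb ##.: next=.  (t=0,i=4, bit6=0)
  nb #.#: next=#  (t=0,i=8, bit5=1)
  nb #..: next=.  (t=0,i=0, bit4=0)
  nb .##: next=.  (t=0,i=2, bit3=0)
  nb .#.: next=.  (t=0,i=7, bit2=0)
  nb ..#: next=.  (t=0,i=1, bit1=0)
  nb ...: next=#  (t=1,i=0, bit0=1)
  bits 10100001 = 161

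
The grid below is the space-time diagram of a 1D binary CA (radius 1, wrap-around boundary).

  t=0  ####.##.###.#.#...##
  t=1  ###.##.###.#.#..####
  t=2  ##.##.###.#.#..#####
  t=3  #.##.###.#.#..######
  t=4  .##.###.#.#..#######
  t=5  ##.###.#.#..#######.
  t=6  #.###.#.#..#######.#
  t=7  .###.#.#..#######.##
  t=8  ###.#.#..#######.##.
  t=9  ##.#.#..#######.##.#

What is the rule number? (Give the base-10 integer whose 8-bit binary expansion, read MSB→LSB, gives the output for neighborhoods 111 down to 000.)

  [7] ### => #  t=0,i=0
  [6] ##. => .  t=0,i=3
  [5] #.# => #  t=0,i=4
  [4] #.. => .  t=0,i=15
  [3] .## => #  t=0,i=5
  [2] .#. => .  t=0,i=12
  [1] ..# => #  t=0,i=17
  [0] ... => #  t=0,i=16
  bits 10101011 = 171

171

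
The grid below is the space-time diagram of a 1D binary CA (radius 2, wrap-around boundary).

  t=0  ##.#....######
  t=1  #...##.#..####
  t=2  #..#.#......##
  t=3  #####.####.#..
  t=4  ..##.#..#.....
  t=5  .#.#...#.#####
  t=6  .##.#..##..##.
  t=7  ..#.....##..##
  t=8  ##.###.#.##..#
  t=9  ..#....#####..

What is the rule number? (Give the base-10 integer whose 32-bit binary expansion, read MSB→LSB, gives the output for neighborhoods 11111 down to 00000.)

  ##### -> #   bit 31 = 1  t=0,i=10
  ####. -> #   bit 30 = 1  t=0,i=0
  ###.# -> .   bit 29 = 0  t=0,i=1
  ###.. -> #   bit 28 = 1  t=1,i=0
  ##.## -> #   bit 27 = 1  t=3,i=5
  ##.#. -> .   bit 26 = 0  t=0,i=2
  ##..# -> #   bit 25 = 1  t=2,i=1
  ##... -> .   bit 24 = 0  t=1,i=1
  #.### -> .   bit 23 = 0  t=3,i=6
  #.##. -> #   bit 22 = 1  t=8,i=9
  #.#.# -> #   bit 21 = 1  t=5,i=1
  #.#.. -> .   bit 20 = 0  t=0,i=3
  #..## -> .   bit 19 = 0  t=1,i=9
  #..#. -> #   bit 18 = 1  t=2,i=2
  #...# -> .   bit 17 = 0  t=1,i=2
  #.... -> #   bit 16 = 1  t=0,i=5
  .#### -> .   bit 15 = 0  t=0,i=9
  .###. -> .   bit 14 = 0  t=2,i=13
  .##.# -> #   bit 13 = 1  t=1,i=5
  .##.. -> #   bit 12 = 1  t=6,i=8
  .#.## -> #   bit 11 = 1  t=5,i=8
  .#.#. -> #   bit 10 = 1  t=2,i=4
  .#..# -> .   bit 9 = 0  t=1,i=8
  .#... -> #   bit 8 = 1  t=0,i=4
  ..### -> .   bit 7 = 0  t=0,i=8
  ..##. -> .   bit 6 = 0  t=1,i=4
  ..#.# -> #   bit 5 = 1  t=2,i=3
  ..#.. -> .   bit 4 = 0  t=4,i=8
  ...## -> #   bit 3 = 1  t=0,i=7
  ...#. -> .   bit 2 = 0  t=5,i=6
  ....# -> .   bit 1 = 0  t=0,i=6
  ..... -> #   bit 0 = 1  t=2,i=8
  bits 11011010011001010011110100101001 = 3664067881

3664067881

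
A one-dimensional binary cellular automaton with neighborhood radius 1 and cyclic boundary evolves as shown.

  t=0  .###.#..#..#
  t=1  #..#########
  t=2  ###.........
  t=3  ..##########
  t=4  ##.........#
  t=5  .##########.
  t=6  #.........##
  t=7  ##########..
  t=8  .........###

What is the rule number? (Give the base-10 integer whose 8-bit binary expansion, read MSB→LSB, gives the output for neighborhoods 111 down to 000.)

  nb ###: next=.  (t=0,i=2, bit7=0)
  nb ##.: next=#  (t=0,i=3, bit6=1)
  nb #.#: next=#  (t=0,i=0, bit5=1)
  nb #..: next=#  (t=0,i=6, bit4=1)
  nb .##: next=.  (t=0,i=1, bit3=0)
  nb .#.: next=#  (t=0,i=5, bit2=1)
  nb ..#: next=#  (t=0,i=7, bit1=1)
  nb ...: next=#  (t=2,i=4, bit0=1)
  bits 01110111 = 119

119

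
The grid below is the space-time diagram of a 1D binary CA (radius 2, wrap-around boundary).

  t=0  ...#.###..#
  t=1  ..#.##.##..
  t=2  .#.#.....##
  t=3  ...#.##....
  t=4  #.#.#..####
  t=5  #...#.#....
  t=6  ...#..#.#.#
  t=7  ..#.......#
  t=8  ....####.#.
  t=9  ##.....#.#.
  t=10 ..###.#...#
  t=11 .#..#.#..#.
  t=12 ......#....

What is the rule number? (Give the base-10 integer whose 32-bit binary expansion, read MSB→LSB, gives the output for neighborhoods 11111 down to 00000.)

  [31] ##### => .  t=4,i=9
  [30] ####. => .  t=4,i=10
  [29] ###.# => #  t=4,i=0
  [28] ###.. => #  t=0,i=7
  [27] ##.## => .  t=1,i=6
  [26] ##.#. => .  t=2,i=0
  [25] ##..# => #  t=0,i=8
  [24] ##... => #  t=1,i=9
  [23] #.### => #  t=0,i=5
  [22] #.##. => .  t=1,i=4
  [21] #.#.# => .  t=2,i=1
  [20] #.#.. => #  t=2,i=3
  [19] #..## => #  t=4,i=6
  [18] #..#. => .  t=0,i=9
  [17] #...# => .  t=0,i=1
  [16] #.... => #  t=1,i=10
  [15] .#### => .  t=4,i=8
  [14] .###. => .  t=0,i=6
  [13] .##.# => .  t=1,i=5
  [12] .##.. => .  t=1,i=8
  [11] .#.## => #  t=0,i=4
  [10] .#.#. => .  t=2,i=2
  [9] .#..# => .  t=4,i=5
  [8] .#... => .  t=0,i=0
  [7] ..### => .  t=4,i=7
  [6] ..##. => .  t=2,i=9
  [5] ..#.# => .  t=0,i=3
  [4] ..#.. => .  t=0,i=10
  [3] ...## => .  t=2,i=8
  [2] ...#. => #  t=0,i=2
  [1] ....# => .  t=1,i=0
  [0] ..... => #  t=2,i=6
  bits 00110011100110010000100000000101 = 865667077

865667077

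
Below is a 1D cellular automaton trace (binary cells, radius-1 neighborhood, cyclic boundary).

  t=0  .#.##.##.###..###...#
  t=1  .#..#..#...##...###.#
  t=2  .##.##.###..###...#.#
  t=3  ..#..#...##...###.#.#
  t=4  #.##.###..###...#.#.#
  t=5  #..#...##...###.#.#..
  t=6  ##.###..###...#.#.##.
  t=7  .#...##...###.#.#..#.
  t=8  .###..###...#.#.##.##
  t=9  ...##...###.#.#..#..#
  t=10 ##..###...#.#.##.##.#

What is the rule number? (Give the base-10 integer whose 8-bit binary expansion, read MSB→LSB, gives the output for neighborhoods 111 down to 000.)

  [7] ### => .  t=0,i=10
  [6] ##. => #  t=0,i=4
  [5] #.# => .  t=0,i=0
  [4] #.. => #  t=0,i=12
  [3] .## => .  t=0,i=3
  [2] .#. => #  t=0,i=1
  [1] ..# => .  t=0,i=13
  [0] ... => #  t=0,i=18
  bits 01010101 = 85

85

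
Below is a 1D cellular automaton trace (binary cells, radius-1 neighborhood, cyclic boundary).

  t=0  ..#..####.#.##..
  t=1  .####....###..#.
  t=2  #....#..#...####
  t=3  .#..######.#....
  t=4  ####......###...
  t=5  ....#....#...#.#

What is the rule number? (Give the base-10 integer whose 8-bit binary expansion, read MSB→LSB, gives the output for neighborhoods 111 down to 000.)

54

  [7] ### => .  t=0,i=6
  [6] ##. => .  t=0,i=8
  [5] #.# => #  t=0,i=9
  [4] #.. => #  t=0,i=3
  [3] .## => .  t=0,i=5
  [2] .#. => #  t=0,i=2
  [1] ..# => #  t=0,i=1
  [0] ... => .  t=0,i=0
  bits 00110110 = 54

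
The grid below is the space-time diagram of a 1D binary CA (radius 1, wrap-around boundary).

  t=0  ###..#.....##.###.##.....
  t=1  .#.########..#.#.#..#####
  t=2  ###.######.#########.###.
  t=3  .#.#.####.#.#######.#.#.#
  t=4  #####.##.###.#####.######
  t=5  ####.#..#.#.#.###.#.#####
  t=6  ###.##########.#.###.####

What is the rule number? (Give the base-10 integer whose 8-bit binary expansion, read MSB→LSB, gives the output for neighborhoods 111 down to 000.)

  ### -> #   bit 7 = 1  t=0,i=1
  ##. -> .   bit 6 = 0  t=0,i=2
  #.# -> #   bit 5 = 1  t=0,i=13
  #.. -> #   bit 4 = 1  t=0,i=3
  .## -> .   bit 3 = 0  t=0,i=0
  .#. -> #   bit 2 = 1  t=0,i=5
  ..# -> #   bit 1 = 1  t=0,i=4
  ... -> #   bit 0 = 1  t=0,i=7
  bits 10110111 = 183

183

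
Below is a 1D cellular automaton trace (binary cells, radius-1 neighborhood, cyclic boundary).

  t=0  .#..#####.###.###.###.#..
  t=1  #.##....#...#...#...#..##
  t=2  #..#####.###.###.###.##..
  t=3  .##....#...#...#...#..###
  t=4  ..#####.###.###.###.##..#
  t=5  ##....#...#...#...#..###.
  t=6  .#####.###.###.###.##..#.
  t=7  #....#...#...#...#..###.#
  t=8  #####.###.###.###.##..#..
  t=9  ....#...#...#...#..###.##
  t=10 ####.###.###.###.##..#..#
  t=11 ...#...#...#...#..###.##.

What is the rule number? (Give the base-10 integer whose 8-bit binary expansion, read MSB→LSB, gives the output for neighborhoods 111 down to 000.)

83

  [7] ### => .  t=0,i=5
  [6] ##. => #  t=0,i=8
  [5] #.# => .  t=0,i=9
  [4] #.. => #  t=0,i=2
  [3] .## => .  t=0,i=4
  [2] .#. => .  t=0,i=1
  [1] ..# => #  t=0,i=0
  [0] ... => #  t=0,i=24
  bits 01010011 = 83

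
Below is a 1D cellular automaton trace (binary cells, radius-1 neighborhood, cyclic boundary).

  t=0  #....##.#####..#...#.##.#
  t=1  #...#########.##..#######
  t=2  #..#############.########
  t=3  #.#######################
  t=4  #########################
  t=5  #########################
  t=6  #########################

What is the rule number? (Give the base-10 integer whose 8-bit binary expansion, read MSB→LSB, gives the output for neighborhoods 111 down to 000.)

  nb ###: next=#  (t=0,i=9, bit7=1)
  nb ##.: next=#  (t=0,i=0, bit6=1)
  nb #.#: next=#  (t=0,i=7, bit5=1)
  nb #..: next=.  (t=0,i=1, bit4=0)
  nb .##: next=#  (t=0,i=5, bit3=1)
  nb .#.: next=#  (t=0,i=15, bit2=1)
  nb ..#: next=#  (t=0,i=4, bit1=1)
  nb ...: next=.  (t=0,i=2, bit0=0)
  bits 11101110 = 238

238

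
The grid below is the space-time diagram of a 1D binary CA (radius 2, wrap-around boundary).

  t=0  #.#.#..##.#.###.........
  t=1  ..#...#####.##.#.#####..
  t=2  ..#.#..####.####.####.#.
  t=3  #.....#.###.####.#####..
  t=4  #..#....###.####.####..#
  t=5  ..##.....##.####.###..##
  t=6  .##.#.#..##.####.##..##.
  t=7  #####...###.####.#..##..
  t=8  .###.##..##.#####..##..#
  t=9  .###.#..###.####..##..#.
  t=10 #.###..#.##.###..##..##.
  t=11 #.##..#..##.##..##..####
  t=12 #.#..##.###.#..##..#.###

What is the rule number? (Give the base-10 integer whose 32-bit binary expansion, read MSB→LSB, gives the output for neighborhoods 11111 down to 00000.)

  nb #####: next=#  (t=1,i=8, bit31=1)
  nb ####.: next=#  (t=1,i=9, bit30=1)
  nb ###.#: next=#  (t=1,i=10, bit29=1)
  nb ###..: next=.  (t=0,i=14, bit28=0)
  nb ##.##: next=.  (t=1,i=11, bit27=0)
  nb ##.#.: next=#  (t=0,i=9, bit26=1)
  nb ##..#: next=.  (t=3,i=22, bit25=0)
  nb ##...: next=#  (t=0,i=15, bit24=1)
  nb #.###: next=#  (t=0,i=12, bit23=1)
  nb #.##.: next=#  (t=1,i=12, bit22=1)
  nb #.#.#: next=#  (t=0,i=2, bit21=1)
  nb #.#..: next=.  (t=0,i=4, bit20=0)
  nb #..##: next=#  (t=0,i=6, bit19=1)
  nb #..#.: next=#  (t=3,i=23, bit18=1)
  nb #...#: next=#  (t=1,i=4, bit17=1)
  nb #....: next=.  (t=0,i=16, bit16=0)
  nb .####: next=#  (t=1,i=7, bit15=1)
  nb .###.: next=#  (t=0,i=13, bit14=1)
  nb .##.#: next=#  (t=0,i=8, bit13=1)
  nb .##..: next=.  (t=4,i=0, bit12=0)
  nb .#.##: next=.  (t=0,i=11, bit11=0)
  nb .#.#.: next=.  (t=0,i=1, bit10=0)
  nb .#..#: next=.  (t=0,i=5, bit9=0)
  nb .#...: next=.  (t=1,i=3, bit8=0)
  nb ..###: next=.  (t=1,i=6, bit7=0)
  nb ..##.: next=#  (t=0,i=7, bit6=1)
  nb ..#.#: next=.  (t=0,i=0, bit5=0)
  nb ..#..: next=#  (t=1,i=2, bit4=1)
  nb ...##: next=.  (t=1,i=5, bit3=0)
  nb ...#.: next=.  (t=0,i=23, bit2=0)
  nb ....#: next=.  (t=0,i=22, bit1=0)
  nb .....: next=#  (t=0,i=17, bit0=1)
  bits 11100101111011101110000001010001 = 3857637457

3857637457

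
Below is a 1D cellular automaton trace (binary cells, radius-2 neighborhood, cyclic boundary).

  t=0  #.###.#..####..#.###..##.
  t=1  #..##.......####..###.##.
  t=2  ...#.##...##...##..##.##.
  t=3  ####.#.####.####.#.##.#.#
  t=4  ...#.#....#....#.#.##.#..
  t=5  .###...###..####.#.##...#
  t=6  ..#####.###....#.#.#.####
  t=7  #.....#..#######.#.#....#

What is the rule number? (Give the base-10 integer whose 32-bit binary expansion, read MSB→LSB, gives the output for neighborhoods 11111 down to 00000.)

  ##### -> .   bit 31 = 0  t=3,i=1
  ####. -> .   bit 30 = 0  t=0,i=11
  ###.# -> #   bit 29 = 1  t=0,i=4
  ###.. -> #   bit 28 = 1  t=0,i=12
  ##.## -> .   bit 27 = 0  t=1,i=21
  ##.#. -> .   bit 26 = 0  t=0,i=5
  ##..# -> #   bit 25 = 1  t=0,i=13
  ##... -> #   bit 24 = 1  t=1,i=5
  #.### -> .   bit 23 = 0  t=0,i=2
  #.##. -> #   bit 22 = 1  t=1,i=22
  #.#.# -> #   bit 21 = 1  t=0,i=0
  #.#.. -> .   bit 20 = 0  t=0,i=6
  #..## -> .   bit 19 = 0  t=0,i=8
  #..#. -> #   bit 18 = 1  t=0,i=14
  #...# -> #   bit 17 = 1  t=2,i=8
  #.... -> #   bit 16 = 1  t=1,i=6
  .#### -> .   bit 15 = 0  t=0,i=10
  .###. -> #   bit 14 = 1  t=0,i=3
  .##.# -> #   bit 13 = 1  t=0,i=23
  .##.. -> .   bit 12 = 0  t=1,i=4
  .#.## -> .   bit 11 = 0  t=0,i=1
  .#.#. -> .   bit 10 = 0  t=4,i=4
  .#..# -> .   bit 9 = 0  t=0,i=7
  .#... -> .   bit 8 = 0  t=4,i=6
  ..### -> .   bit 7 = 0  t=0,i=9
  ..##. -> #   bit 6 = 1  t=0,i=22
  ..#.# -> #   bit 5 = 1  t=0,i=15
  ..#.. -> .   bit 4 = 0  t=4,i=10
  ...## -> #   bit 3 = 1  t=1,i=11
  ...#. -> #   bit 2 = 1  t=2,i=2
  ....# -> #   bit 1 = 1  t=1,i=10
  ..... -> .   bit 0 = 0  t=1,i=7
  bits 00110011011001110110000001101110 = 862412910

862412910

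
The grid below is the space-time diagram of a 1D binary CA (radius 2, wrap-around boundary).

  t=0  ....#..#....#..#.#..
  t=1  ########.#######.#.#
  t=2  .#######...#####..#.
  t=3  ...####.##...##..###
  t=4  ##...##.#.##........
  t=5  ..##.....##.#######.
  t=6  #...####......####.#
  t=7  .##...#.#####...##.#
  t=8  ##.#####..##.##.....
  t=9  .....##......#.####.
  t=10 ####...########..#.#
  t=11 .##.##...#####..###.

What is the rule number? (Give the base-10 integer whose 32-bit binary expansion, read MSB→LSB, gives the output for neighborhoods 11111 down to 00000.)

  #####|#  b31=1 t=1,i=1
  ####.|#  b30=1 t=1,i=6
  ###.#|#  b29=1 t=1,i=7
  ###..|.  b28=0 t=2,i=7
  ##.##|.  b27=0 t=1,i=8
  ##.#.|.  b26=0 t=1,i=16
  ##..#|.  b25=0 t=2,i=16
  ##...|#  b24=1 t=2,i=8
  #.###|.  b23=0 t=1,i=9
  #.##.|#  b22=1 t=3,i=8
  #.#.#|.  b21=0 t=1,i=17
  #.#..|#  b20=1 t=0,i=17
  #..##|.  b19=0 t=2,i=0
  #..#.|#  b18=1 t=0,i=6
  #...#|#  b17=1 t=2,i=9
  #....|#  b16=1 t=0,i=9
  .####|.  b15=0 t=1,i=0
  .###.|.  b14=0 t=3,i=18
  .##.#|.  b13=0 t=4,i=6
  .##..|.  b12=0 t=3,i=9
  .#.##|#  b11=1 t=1,i=18
  .#.#.|.  b10=0 t=0,i=16
  .#..#|#  b9=1 t=0,i=5
  .#...|.  b8=0 t=0,i=8
  ..###|.  b7=0 t=2,i=1
  ..##.|.  b6=0 t=3,i=13
  ..#.#|#  b5=1 t=0,i=15
  ..#..|#  b4=1 t=0,i=4
  ...##|.  b3=0 t=2,i=10
  ...#.|#  b2=1 t=0,i=3
  ....#|#  b1=1 t=0,i=2
  .....|#  b0=1 t=0,i=0
  bits 11100001010101110000101000110111 = 3780577847

3780577847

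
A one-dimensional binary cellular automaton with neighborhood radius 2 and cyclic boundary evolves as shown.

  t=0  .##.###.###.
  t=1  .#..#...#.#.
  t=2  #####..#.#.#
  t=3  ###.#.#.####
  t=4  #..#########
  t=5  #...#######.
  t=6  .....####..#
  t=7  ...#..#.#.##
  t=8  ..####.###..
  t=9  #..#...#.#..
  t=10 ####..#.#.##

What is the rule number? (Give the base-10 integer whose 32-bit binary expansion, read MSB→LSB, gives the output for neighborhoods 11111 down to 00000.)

  ##### -> #   bit 31 = 1  t=2,i=1
  ####. -> .   bit 30 = 0  t=2,i=3
  ###.# -> .   bit 29 = 0  t=0,i=6
  ###.. -> #   bit 28 = 1  t=0,i=10
  ##.## -> .   bit 27 = 0  t=0,i=3
  ##.#. -> #   bit 26 = 1  t=3,i=3
  ##..# -> .   bit 25 = 0  t=0,i=11
  ##... -> .   bit 24 = 0  t=7,i=0
  #.### -> #   bit 23 = 1  t=0,i=4
  #.##. -> .   bit 22 = 0  t=7,i=10
  #.#.# -> #   bit 21 = 1  t=2,i=9
  #.#.. -> .   bit 20 = 0  t=1,i=10
  #..## -> .   bit 19 = 0  t=0,i=0
  #..#. -> #   bit 18 = 1  t=1,i=0
  #...# -> .   bit 17 = 0  t=1,i=6
  #.... -> .   bit 16 = 0  t=6,i=1
  .#### -> #   bit 15 = 1  t=2,i=0
  .###. -> .   bit 14 = 0  t=0,i=5
  .##.# -> .   bit 13 = 0  t=0,i=2
  .##.. -> .   bit 12 = 0  t=7,i=11
  .#.## -> #   bit 11 = 1  t=2,i=10
  .#.#. -> #   bit 10 = 1  t=1,i=9
  .#..# -> #   bit 9 = 1  t=1,i=2
  .#... -> .   bit 8 = 0  t=1,i=5
  ..### -> .   bit 7 = 0  t=4,i=3
  ..##. -> #   bit 6 = 1  t=0,i=1
  ..#.# -> .   bit 5 = 0  t=1,i=8
  ..#.. -> #   bit 4 = 1  t=1,i=1
  ...## -> .   bit 3 = 0  t=5,i=3
  ...#. -> #   bit 2 = 1  t=1,i=7
  ....# -> #   bit 1 = 1  t=6,i=3
  ..... -> .   bit 0 = 0  t=6,i=2
  bits 10010100101001001000111001010110 = 2493812310

2493812310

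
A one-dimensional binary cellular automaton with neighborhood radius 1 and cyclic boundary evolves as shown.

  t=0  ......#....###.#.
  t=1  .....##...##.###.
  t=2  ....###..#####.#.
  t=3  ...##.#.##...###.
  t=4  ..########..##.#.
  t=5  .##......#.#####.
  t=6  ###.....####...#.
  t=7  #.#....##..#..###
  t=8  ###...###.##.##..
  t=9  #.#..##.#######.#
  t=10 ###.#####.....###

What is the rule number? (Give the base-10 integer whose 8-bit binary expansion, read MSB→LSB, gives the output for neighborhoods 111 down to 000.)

  ### -> .   bit 7 = 0  t=0,i=12
  ##. -> #   bit 6 = 1  t=0,i=13
  #.# -> #   bit 5 = 1  t=0,i=14
  #.. -> .   bit 4 = 0  t=0,i=7
  .## -> #   bit 3 = 1  t=0,i=11
  .#. -> #   bit 2 = 1  t=0,i=6
  ..# -> #   bit 1 = 1  t=0,i=5
  ... -> .   bit 0 = 0  t=0,i=0
  bits 01101110 = 110

110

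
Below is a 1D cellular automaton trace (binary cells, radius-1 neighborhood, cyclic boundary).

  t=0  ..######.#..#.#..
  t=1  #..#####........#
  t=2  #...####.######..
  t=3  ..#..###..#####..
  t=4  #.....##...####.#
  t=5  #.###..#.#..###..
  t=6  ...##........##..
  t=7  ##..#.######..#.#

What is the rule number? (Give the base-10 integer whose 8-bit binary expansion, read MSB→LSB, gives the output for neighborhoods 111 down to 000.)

193

  nb ###: next=#  (t=0,i=3, bit7=1)
  nb ##.: next=#  (t=0,i=7, bit6=1)
  nb #.#: next=.  (t=0,i=8, bit5=0)
  nb #..: next=.  (t=0,i=10, bit4=0)
  nb .##: next=.  (t=0,i=2, bit3=0)
  nb .#.: next=.  (t=0,i=9, bit2=0)
  nb ..#: next=.  (t=0,i=1, bit1=0)
  nb ...: next=#  (t=0,i=0, bit0=1)
  bits 11000001 = 193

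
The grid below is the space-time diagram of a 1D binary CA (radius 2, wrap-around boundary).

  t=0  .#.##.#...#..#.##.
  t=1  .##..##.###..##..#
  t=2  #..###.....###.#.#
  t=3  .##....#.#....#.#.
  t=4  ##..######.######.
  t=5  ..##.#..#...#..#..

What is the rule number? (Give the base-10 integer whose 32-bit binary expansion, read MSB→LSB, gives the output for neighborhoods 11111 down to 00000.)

  nb #####: next=.  (t=4,i=6, bit31=0)
  nb ####.: next=#  (t=4,i=8, bit30=1)
  nb ###.#: next=.  (t=2,i=13, bit29=0)
  nb ###..: next=.  (t=1,i=10, bit28=0)
  nb ##.##: next=.  (t=1,i=7, bit27=0)
  nb ##.#.: next=#  (t=0,i=5, bit26=1)
  nb ##..#: next=#  (t=0,i=17, bit25=1)
  nb ##...: next=.  (t=2,i=6, bit24=0)
  nb #.###: next=.  (t=1,i=8, bit23=0)
  nb #.##.: next=.  (t=0,i=3, bit22=0)
  nb #.#.#: next=.  (t=2,i=15, bit21=0)
  nb #.#..: next=#  (t=0,i=6, bit20=1)
  nb #..##: next=#  (t=1,i=4, bit19=1)
  nb #..#.: next=.  (t=0,i=0, bit18=0)
  nb #...#: next=#  (t=0,i=8, bit17=1)
  nb #....: next=#  (t=2,i=7, bit16=1)
  nb .####: next=#  (t=4,i=5, bit15=1)
  nb .###.: next=.  (t=1,i=9, bit14=0)
  nb .##.#: next=.  (t=0,i=4, bit13=0)
  nb .##..: next=.  (t=0,i=16, bit12=0)
  nb .#.##: next=#  (t=0,i=2, bit11=1)
  nb .#.#.: next=#  (t=3,i=8, bit10=1)
  nb .#..#: next=.  (t=0,i=11, bit9=0)
  nb .#...: next=.  (t=0,i=7, bit8=0)
  nb ..###: next=.  (t=2,i=3, bit7=0)
  nb ..##.: next=#  (t=1,i=5, bit6=1)
  nb ..#.#: next=#  (t=0,i=1, bit5=1)
  nb ..#..: next=#  (t=0,i=10, bit4=1)
  nb ...##: next=.  (t=2,i=10, bit3=0)
  nb ...#.: next=#  (t=0,i=9, bit2=1)
  nb ....#: next=#  (t=2,i=9, bit1=1)
  nb .....: next=.  (t=2,i=8, bit0=0)
  bits 01000110000110111000110001110110 = 1176210550

1176210550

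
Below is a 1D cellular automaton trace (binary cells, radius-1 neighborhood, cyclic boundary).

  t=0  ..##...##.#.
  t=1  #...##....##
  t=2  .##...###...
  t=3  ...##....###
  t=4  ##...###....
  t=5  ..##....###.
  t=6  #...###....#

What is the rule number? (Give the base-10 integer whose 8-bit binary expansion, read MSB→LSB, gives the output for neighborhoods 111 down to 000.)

  ### -> .   bit 7 = 0  t=1,i=11
  ##. -> .   bit 6 = 0  t=0,i=3
  #.# -> .   bit 5 = 0  t=0,i=9
  #.. -> #   bit 4 = 1  t=0,i=4
  .## -> .   bit 3 = 0  t=0,i=2
  .#. -> #   bit 2 = 1  t=0,i=10
  ..# -> .   bit 1 = 0  t=0,i=1
  ... -> #   bit 0 = 1  t=0,i=0
  bits 00010101 = 21

21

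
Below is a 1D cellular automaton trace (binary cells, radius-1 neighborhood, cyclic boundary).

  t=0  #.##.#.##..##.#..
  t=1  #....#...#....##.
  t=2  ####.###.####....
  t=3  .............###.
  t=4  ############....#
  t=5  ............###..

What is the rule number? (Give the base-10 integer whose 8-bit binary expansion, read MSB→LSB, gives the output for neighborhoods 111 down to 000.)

21

  nb ###: next=.  (t=2,i=1, bit7=0)
  nb ##.: next=.  (t=0,i=3, bit6=0)
  nb #.#: next=.  (t=0,i=1, bit5=0)
  nb #..: next=#  (t=0,i=9, bit4=1)
  nb .##: next=.  (t=0,i=2, bit3=0)
  nb .#.: next=#  (t=0,i=0, bit2=1)
  nb ..#: next=.  (t=0,i=10, bit1=0)
  nb ...: next=#  (t=1,i=2, bit0=1)
  bits 00010101 = 21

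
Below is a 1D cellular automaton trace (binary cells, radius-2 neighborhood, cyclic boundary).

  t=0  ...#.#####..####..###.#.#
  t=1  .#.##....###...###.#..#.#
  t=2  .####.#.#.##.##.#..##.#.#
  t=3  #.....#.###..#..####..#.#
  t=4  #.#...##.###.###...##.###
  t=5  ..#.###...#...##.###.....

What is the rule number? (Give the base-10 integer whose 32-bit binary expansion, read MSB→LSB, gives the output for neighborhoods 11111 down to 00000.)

310073976

  #####|.  b31=0 t=0,i=7
  ####.|.  b30=0 t=0,i=8
  ###.#|.  b29=0 t=0,i=20
  ###..|#  b28=1 t=0,i=9
  ##.##|.  b27=0 t=2,i=12
  ##.#.|.  b26=0 t=0,i=21
  ##..#|#  b25=1 t=0,i=10
  ##...|.  b24=0 t=1,i=5
  #.###|.  b23=0 t=0,i=5
  #.##.|#  b22=1 t=1,i=3
  #.#.#|#  b21=1 t=0,i=22
  #.#..|#  b20=1 t=0,i=24
  #..##|#  b19=1 t=0,i=11
  #..#.|.  b18=0 t=1,i=21
  #...#|#  b17=1 t=0,i=1
  #....|#  b16=1 t=1,i=6
  .####|.  b15=0 t=0,i=6
  .###.|#  b14=1 t=0,i=19
  .##.#|.  b13=0 t=2,i=11
  .##..|#  b12=1 t=1,i=4
  .#.##|#  b11=1 t=0,i=4
  .#.#.|.  b10=0 t=0,i=23
  .#..#|#  b9=1 t=1,i=20
  .#...|.  b8=0 t=0,i=0
  ..###|.  b7=0 t=0,i=12
  ..##.|#  b6=1 t=2,i=19
  ..#.#|#  b5=1 t=0,i=3
  ..#..|#  b4=1 t=3,i=13
  ...##|#  b3=1 t=1,i=8
  ...#.|.  b2=0 t=0,i=2
  ....#|.  b1=0 t=1,i=7
  .....|.  b0=0 t=3,i=3
  bits 00010010011110110101101001111000 = 310073976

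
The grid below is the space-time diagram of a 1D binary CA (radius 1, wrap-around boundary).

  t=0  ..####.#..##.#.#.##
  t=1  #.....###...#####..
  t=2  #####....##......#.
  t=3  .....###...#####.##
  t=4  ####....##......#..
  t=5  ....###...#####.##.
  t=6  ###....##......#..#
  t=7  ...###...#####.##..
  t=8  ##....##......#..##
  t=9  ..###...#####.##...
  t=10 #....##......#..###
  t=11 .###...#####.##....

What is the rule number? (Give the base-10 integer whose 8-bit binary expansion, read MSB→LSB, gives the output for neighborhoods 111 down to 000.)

53

  ###|.  b7=0 t=0,i=3
  ##.|.  b6=0 t=0,i=5
  #.#|#  b5=1 t=0,i=6
  #..|#  b4=1 t=0,i=0
  .##|.  b3=0 t=0,i=2
  .#.|#  b2=1 t=0,i=7
  ..#|.  b1=0 t=0,i=1
  ...|#  b0=1 t=1,i=2
  bits 00110101 = 53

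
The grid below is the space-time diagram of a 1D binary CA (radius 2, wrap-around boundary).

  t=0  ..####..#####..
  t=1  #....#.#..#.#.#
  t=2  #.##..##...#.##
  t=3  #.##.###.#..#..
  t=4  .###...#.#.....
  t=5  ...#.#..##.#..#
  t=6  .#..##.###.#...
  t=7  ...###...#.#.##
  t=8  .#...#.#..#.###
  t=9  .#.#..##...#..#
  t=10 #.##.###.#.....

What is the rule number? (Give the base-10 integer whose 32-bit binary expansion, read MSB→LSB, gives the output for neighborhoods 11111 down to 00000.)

  nb #####: next=#  (t=0,i=10, bit31=1)
  nb ####.: next=.  (t=0,i=4, bit30=0)
  nb ###.#: next=#  (t=2,i=0, bit29=1)
  nb ###..: next=#  (t=0,i=5, bit28=1)
  nb ##.##: next=.  (t=2,i=1, bit27=0)
  nb ##.#.: next=.  (t=3,i=8, bit26=0)
  nb ##..#: next=.  (t=0,i=6, bit25=0)
  nb ##...: next=.  (t=0,i=13, bit24=0)
  nb #.###: next=.  (t=2,i=13, bit23=0)
  nb #.##.: next=#  (t=1,i=14, bit22=1)
  nb #.#.#: next=.  (t=1,i=12, bit21=0)
  nb #.#..: next=#  (t=1,i=7, bit20=1)
  nb #..##: next=#  (t=0,i=7, bit19=1)
  nb #..#.: next=.  (t=1,i=9, bit18=0)
  nb #...#: next=#  (t=2,i=9, bit17=1)
  nb #....: next=#  (t=0,i=14, bit16=1)
  nb .####: next=.  (t=0,i=3, bit15=0)
  nb .###.: next=.  (t=2,i=14, bit14=0)
  nb .##.#: next=#  (t=3,i=3, bit13=1)
  nb .##..: next=#  (t=1,i=0, bit12=1)
  nb .#.##: next=#  (t=1,i=13, bit11=1)
  nb .#.#.: next=#  (t=1,i=6, bit10=1)
  nb .#..#: next=.  (t=1,i=8, bit9=0)
  nb .#...: next=.  (t=4,i=10, bit8=0)
  nb ..###: next=.  (t=0,i=2, bit7=0)
  nb ..##.: next=#  (t=2,i=6, bit6=1)
  nb ..#.#: next=.  (t=1,i=5, bit5=0)
  nb ..#..: next=.  (t=3,i=12, bit4=0)
  nb ...##: next=.  (t=0,i=1, bit3=0)
  nb ...#.: next=.  (t=1,i=4, bit2=0)
  nb ....#: next=#  (t=0,i=0, bit1=1)
  nb .....: next=.  (t=4,i=12, bit0=0)
  bits 10110000010110110011110001000010 = 2958769218

2958769218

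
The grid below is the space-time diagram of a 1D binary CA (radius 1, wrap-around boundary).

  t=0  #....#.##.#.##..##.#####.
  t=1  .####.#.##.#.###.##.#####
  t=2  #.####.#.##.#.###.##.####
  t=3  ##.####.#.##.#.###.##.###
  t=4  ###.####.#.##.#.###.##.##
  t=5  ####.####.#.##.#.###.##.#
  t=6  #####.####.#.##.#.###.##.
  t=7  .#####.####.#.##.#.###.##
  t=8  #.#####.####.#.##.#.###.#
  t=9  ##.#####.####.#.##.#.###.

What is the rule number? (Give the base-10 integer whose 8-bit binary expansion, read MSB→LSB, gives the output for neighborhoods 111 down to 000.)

243

  nb ###: next=#  (t=0,i=20, bit7=1)
  nb ##.: next=#  (t=0,i=8, bit6=1)
  nb #.#: next=#  (t=0,i=6, bit5=1)
  nb #..: next=#  (t=0,i=1, bit4=1)
  nb .##: next=.  (t=0,i=7, bit3=0)
  nb .#.: next=.  (t=0,i=0, bit2=0)
  nb ..#: next=#  (t=0,i=4, bit1=1)
  nb ...: next=#  (t=0,i=2, bit0=1)
  bits 11110011 = 243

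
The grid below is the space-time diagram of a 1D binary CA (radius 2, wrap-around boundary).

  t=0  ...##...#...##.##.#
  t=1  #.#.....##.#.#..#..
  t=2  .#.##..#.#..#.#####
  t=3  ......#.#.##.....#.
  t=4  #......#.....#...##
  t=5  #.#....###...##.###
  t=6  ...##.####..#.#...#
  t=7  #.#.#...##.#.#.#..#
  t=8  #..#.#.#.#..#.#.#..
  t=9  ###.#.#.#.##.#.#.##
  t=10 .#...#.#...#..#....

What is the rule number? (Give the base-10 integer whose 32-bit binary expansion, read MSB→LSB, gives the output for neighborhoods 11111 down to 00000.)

  ##### -> .   bit 31 = 0  t=2,i=16
  ####. -> #   bit 30 = 1  t=2,i=17
  ###.# -> .   bit 29 = 0  t=2,i=18
  ###.. -> #   bit 28 = 1  t=4,i=0
  ##.## -> .   bit 27 = 0  t=0,i=14
  ##.#. -> .   bit 26 = 0  t=0,i=17
  ##..# -> .   bit 25 = 0  t=2,i=5
  ##... -> .   bit 24 = 0  t=0,i=5
  #.### -> .   bit 23 = 0  t=2,i=14
  #.##. -> .   bit 22 = 0  t=0,i=15
  #.#.# -> .   bit 21 = 0  t=1,i=11
  #.#.. -> .   bit 20 = 0  t=0,i=18
  #..## -> .   bit 19 = 0  t=7,i=17
  #..#. -> #   bit 18 = 1  t=1,i=15
  #...# -> .   bit 17 = 0  t=0,i=1
  #.... -> #   bit 16 = 1  t=1,i=4
  .#### -> .   bit 15 = 0  t=2,i=15
  .###. -> #   bit 14 = 1  t=4,i=18
  .##.# -> #   bit 13 = 1  t=0,i=13
  .##.. -> .   bit 12 = 0  t=0,i=4
  .#.## -> .   bit 11 = 0  t=2,i=2
  .#.#. -> #   bit 10 = 1  t=1,i=1
  .#..# -> #   bit 9 = 1  t=1,i=14
  .#... -> #   bit 8 = 1  t=0,i=0
  ..### -> #   bit 7 = 1  t=4,i=17
  ..##. -> .   bit 6 = 0  t=0,i=3
  ..#.# -> .   bit 5 = 0  t=1,i=0
  ..#.. -> #   bit 4 = 1  t=0,i=8
  ...## -> #   bit 3 = 1  t=0,i=2
  ...#. -> .   bit 2 = 0  t=0,i=7
  ....# -> .   bit 1 = 0  t=1,i=6
  ..... -> .   bit 0 = 0  t=1,i=5
  bits 01010000000001010110011110011000 = 1342531480

1342531480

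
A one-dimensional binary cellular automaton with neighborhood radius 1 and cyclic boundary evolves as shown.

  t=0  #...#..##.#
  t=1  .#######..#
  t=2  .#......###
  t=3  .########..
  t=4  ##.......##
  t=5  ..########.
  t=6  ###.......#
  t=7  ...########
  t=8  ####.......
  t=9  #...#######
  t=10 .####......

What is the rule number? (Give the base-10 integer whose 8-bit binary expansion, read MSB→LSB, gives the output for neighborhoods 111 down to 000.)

31

  ###|.  b7=0 t=1,i=2
  ##.|.  b6=0 t=0,i=0
  #.#|.  b5=0 t=0,i=9
  #..|#  b4=1 t=0,i=1
  .##|#  b3=1 t=0,i=7
  .#.|#  b2=1 t=0,i=4
  ..#|#  b1=1 t=0,i=3
  ...|#  b0=1 t=0,i=2
  bits 00011111 = 31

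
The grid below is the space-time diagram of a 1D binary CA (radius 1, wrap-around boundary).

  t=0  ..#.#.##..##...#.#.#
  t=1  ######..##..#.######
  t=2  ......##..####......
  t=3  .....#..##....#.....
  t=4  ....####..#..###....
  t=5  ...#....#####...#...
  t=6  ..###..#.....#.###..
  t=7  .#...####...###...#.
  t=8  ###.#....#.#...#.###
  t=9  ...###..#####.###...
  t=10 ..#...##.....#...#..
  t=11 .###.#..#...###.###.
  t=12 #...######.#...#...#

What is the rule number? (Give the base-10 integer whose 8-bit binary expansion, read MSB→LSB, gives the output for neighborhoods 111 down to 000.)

54

  ###|.  b7=0 t=1,i=0
  ##.|.  b6=0 t=0,i=7
  #.#|#  b5=1 t=0,i=3
  #..|#  b4=1 t=0,i=0
  .##|.  b3=0 t=0,i=6
  .#.|#  b2=1 t=0,i=2
  ..#|#  b1=1 t=0,i=1
  ...|.  b0=0 t=0,i=13
  bits 00110110 = 54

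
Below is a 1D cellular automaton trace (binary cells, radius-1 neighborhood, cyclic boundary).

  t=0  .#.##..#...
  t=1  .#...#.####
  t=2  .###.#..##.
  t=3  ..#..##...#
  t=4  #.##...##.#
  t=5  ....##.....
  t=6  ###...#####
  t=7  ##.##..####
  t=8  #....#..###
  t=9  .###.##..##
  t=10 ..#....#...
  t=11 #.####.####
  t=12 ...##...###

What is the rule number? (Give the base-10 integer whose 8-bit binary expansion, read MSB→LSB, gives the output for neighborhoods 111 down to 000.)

149

  [7] ### => #  t=1,i=8
  [6] ##. => .  t=0,i=4
  [5] #.# => .  t=0,i=2
  [4] #.. => #  t=0,i=5
  [3] .## => .  t=0,i=3
  [2] .#. => #  t=0,i=1
  [1] ..# => .  t=0,i=0
  [0] ... => #  t=0,i=9
  bits 10010101 = 149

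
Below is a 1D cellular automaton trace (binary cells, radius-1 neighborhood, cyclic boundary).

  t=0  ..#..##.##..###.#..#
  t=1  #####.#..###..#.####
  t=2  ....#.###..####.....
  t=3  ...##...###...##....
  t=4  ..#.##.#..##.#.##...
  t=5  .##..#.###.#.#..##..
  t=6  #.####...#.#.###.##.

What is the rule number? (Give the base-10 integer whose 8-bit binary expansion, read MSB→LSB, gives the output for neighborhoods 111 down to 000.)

86

  ### -> .   bit 7 = 0  t=0,i=13
  ##. -> #   bit 6 = 1  t=0,i=6
  #.# -> .   bit 5 = 0  t=0,i=7
  #.. -> #   bit 4 = 1  t=0,i=0
  .## -> .   bit 3 = 0  t=0,i=5
  .#. -> #   bit 2 = 1  t=0,i=2
  ..# -> #   bit 1 = 1  t=0,i=1
  ... -> .   bit 0 = 0  t=2,i=0
  bits 01010110 = 86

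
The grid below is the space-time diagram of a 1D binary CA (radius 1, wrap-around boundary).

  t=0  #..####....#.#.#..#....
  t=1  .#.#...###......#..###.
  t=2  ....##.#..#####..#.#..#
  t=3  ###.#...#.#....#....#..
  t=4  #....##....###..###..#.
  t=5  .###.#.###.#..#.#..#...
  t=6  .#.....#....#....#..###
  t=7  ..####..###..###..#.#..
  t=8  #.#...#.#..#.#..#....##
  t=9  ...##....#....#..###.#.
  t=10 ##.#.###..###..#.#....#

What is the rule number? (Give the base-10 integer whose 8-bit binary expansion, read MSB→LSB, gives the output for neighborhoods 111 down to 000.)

  nb ###: next=.  (t=0,i=4, bit7=0)
  nb ##.: next=.  (t=0,i=6, bit6=0)
  nb #.#: next=.  (t=0,i=12, bit5=0)
  nb #..: next=#  (t=0,i=1, bit4=1)
  nb .##: next=#  (t=0,i=3, bit3=1)
  nb .#.: next=.  (t=0,i=0, bit2=0)
  nb ..#: next=.  (t=0,i=2, bit1=0)
  nb ...: next=#  (t=0,i=8, bit0=1)
  bits 00011001 = 25

25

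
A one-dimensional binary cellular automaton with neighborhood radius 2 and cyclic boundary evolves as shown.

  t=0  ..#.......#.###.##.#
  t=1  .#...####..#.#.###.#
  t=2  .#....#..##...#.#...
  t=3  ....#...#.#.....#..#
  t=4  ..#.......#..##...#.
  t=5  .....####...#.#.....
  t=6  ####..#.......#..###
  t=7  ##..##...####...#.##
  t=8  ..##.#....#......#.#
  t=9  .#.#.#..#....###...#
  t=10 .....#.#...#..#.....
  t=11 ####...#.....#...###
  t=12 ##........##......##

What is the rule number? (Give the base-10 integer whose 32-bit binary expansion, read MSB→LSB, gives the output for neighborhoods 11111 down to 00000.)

  ##### -> #   bit 31 = 1  t=6,i=0
  ####. -> .   bit 30 = 0  t=1,i=7
  ###.# -> .   bit 29 = 0  t=0,i=14
  ###.. -> .   bit 28 = 0  t=1,i=8
  ##.## -> #   bit 27 = 1  t=0,i=15
  ##.#. -> .   bit 26 = 0  t=0,i=18
  ##..# -> #   bit 25 = 1  t=1,i=9
  ##... -> .   bit 24 = 0  t=2,i=11
  #.### -> .   bit 23 = 0  t=0,i=12
  #.##. -> #   bit 22 = 1  t=0,i=16
  #.#.# -> .   bit 21 = 0  t=1,i=13
  #.#.. -> #   bit 20 = 1  t=0,i=19
  #..## -> #   bit 19 = 1  t=2,i=8
  #..#. -> #   bit 18 = 1  t=0,i=1
  #...# -> .   bit 17 = 0  t=1,i=3
  #.... -> .   bit 16 = 0  t=0,i=4
  .#### -> #   bit 15 = 1  t=1,i=6
  .###. -> #   bit 14 = 1  t=0,i=13
  .##.# -> #   bit 13 = 1  t=0,i=17
  .##.. -> #   bit 12 = 1  t=2,i=10
  .#.## -> #   bit 11 = 1  t=0,i=11
  .#.#. -> .   bit 10 = 0  t=1,i=0
  .#..# -> .   bit 9 = 0  t=0,i=0
  .#... -> .   bit 8 = 0  t=0,i=3
  ..### -> .   bit 7 = 0  t=1,i=5
  ..##. -> .   bit 6 = 0  t=2,i=9
  ..#.# -> .   bit 5 = 0  t=0,i=10
  ..#.. -> .   bit 4 = 0  t=0,i=2
  ...## -> .   bit 3 = 0  t=1,i=4
  ...#. -> .   bit 2 = 0  t=0,i=9
  ....# -> #   bit 1 = 1  t=0,i=8
  ..... -> #   bit 0 = 1  t=0,i=5
  bits 10001010010111001111100000000011 = 2321348611

2321348611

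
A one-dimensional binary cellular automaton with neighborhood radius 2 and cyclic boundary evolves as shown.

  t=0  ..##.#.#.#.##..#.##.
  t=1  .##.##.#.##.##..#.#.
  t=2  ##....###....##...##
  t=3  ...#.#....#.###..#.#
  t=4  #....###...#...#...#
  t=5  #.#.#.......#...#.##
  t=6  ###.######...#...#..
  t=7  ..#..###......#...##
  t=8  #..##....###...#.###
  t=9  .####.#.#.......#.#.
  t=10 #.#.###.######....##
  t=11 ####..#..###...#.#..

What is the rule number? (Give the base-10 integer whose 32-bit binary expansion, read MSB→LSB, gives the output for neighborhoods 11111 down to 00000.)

2788793161

  [31] ##### => #  t=6,i=6
  [30] ####. => .  t=2,i=0
  [29] ###.# => #  t=5,i=0
  [28] ###.. => .  t=2,i=1
  [27] ##.## => .  t=1,i=3
  [26] ##.#. => #  t=0,i=4
  [25] ##..# => #  t=0,i=13
  [24] ##... => .  t=0,i=19
  [23] #.### => .  t=3,i=12
  [22] #.##. => .  t=0,i=11
  [21] #.#.# => #  t=0,i=5
  [20] #.#.. => #  t=1,i=18
  [19] #..## => #  t=1,i=0
  [18] #..#. => .  t=0,i=14
  [17] #...# => .  t=0,i=0
  [16] #.... => #  t=2,i=3
  [15] .#### => #  t=2,i=19
  [14] .###. => .  t=2,i=7
  [13] .##.# => .  t=0,i=3
  [12] .##.. => #  t=0,i=12
  [11] .#.## => #  t=0,i=10
  [10] .#.#. => .  t=0,i=6
  [9] .#..# => #  t=1,i=19
  [8] .#... => #  t=3,i=0
  [7] ..### => .  t=2,i=6
  [6] ..##. => #  t=0,i=2
  [5] ..#.# => .  t=0,i=15
  [4] ..#.. => .  t=4,i=11
  [3] ...## => #  t=0,i=1
  [2] ...#. => .  t=3,i=2
  [1] ....# => .  t=2,i=4
  [0] ..... => #  t=5,i=7
  bits 10100110001110011001101101001001 = 2788793161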